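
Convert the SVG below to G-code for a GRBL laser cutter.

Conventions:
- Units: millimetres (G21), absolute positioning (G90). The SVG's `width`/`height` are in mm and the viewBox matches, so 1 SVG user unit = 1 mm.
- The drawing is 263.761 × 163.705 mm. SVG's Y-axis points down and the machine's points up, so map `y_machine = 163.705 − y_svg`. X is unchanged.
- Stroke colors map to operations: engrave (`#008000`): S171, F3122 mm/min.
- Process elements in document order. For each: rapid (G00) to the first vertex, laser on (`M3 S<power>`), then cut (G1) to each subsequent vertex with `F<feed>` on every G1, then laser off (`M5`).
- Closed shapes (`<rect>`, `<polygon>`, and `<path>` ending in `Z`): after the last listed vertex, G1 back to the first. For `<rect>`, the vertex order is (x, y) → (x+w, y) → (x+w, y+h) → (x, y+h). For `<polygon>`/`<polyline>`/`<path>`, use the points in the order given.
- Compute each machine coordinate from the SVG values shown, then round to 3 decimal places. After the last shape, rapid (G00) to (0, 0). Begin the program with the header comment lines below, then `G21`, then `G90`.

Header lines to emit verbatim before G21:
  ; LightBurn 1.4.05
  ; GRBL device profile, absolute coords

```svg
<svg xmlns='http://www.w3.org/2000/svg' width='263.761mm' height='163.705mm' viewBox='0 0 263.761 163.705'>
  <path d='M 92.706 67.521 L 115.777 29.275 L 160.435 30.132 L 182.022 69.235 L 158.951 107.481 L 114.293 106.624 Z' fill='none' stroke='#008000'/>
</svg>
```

; LightBurn 1.4.05
; GRBL device profile, absolute coords
G21
G90
G00 X92.706 Y96.184
M3 S171
G1 X115.777 Y134.430 F3122
G1 X160.435 Y133.573 F3122
G1 X182.022 Y94.470 F3122
G1 X158.951 Y56.224 F3122
G1 X114.293 Y57.081 F3122
G1 X92.706 Y96.184 F3122
M5
G00 X0.000 Y0.000

Since the viewBox matches the mm dimensions, user units are millimetres directly. The only transform is the Y-flip y_m = 163.705 − y_svg.

Shape 1 is a regular polygon drawn with `<path>`. Its stroke #008000 means engrave at S171, F3122. After flipping Y the toolpath is (92.706,96.184) → (115.777,134.430) → (160.435,133.573) → (182.022,94.470) → (158.951,56.224) → (114.293,57.081) → (92.706,96.184), returning to the start.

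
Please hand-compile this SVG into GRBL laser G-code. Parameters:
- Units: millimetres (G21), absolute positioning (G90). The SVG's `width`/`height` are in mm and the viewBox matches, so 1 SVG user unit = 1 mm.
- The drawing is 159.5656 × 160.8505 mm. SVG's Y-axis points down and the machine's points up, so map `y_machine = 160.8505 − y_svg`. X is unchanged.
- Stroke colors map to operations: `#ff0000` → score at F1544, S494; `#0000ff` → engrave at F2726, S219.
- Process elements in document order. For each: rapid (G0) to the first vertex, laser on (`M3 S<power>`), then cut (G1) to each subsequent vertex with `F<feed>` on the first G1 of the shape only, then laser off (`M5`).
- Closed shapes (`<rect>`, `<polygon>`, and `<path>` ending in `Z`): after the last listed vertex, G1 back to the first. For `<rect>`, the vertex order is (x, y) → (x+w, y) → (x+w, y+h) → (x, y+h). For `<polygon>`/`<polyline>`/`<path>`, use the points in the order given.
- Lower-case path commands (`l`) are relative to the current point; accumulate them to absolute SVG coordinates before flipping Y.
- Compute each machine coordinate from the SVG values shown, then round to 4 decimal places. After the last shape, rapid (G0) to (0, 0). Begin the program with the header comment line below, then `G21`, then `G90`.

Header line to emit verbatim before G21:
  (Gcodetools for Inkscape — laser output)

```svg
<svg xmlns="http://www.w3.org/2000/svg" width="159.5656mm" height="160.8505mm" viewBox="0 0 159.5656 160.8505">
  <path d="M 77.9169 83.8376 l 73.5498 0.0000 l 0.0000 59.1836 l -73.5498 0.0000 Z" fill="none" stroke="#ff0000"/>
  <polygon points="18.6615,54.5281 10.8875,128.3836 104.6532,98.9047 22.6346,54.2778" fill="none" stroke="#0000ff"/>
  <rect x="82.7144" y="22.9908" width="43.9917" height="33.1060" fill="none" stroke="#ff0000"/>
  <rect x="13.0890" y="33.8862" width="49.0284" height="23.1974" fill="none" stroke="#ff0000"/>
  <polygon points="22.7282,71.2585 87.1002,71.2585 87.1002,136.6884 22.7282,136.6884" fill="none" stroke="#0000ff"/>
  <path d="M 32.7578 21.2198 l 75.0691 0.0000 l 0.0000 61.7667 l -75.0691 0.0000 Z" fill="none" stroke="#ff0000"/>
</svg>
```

(Gcodetools for Inkscape — laser output)
G21
G90
G0 X77.9169 Y77.0129
M3 S494
G1 X151.4667 Y77.0129 F1544
G1 X151.4667 Y17.8293
G1 X77.9169 Y17.8293
G1 X77.9169 Y77.0129
M5
G0 X18.6615 Y106.3224
M3 S219
G1 X10.8875 Y32.4669 F2726
G1 X104.6532 Y61.9458
G1 X22.6346 Y106.5727
G1 X18.6615 Y106.3224
M5
G0 X82.7144 Y137.8597
M3 S494
G1 X126.7061 Y137.8597 F1544
G1 X126.7061 Y104.7537
G1 X82.7144 Y104.7537
G1 X82.7144 Y137.8597
M5
G0 X13.0890 Y126.9643
M3 S494
G1 X62.1174 Y126.9643 F1544
G1 X62.1174 Y103.7669
G1 X13.0890 Y103.7669
G1 X13.0890 Y126.9643
M5
G0 X22.7282 Y89.5920
M3 S219
G1 X87.1002 Y89.5920 F2726
G1 X87.1002 Y24.1621
G1 X22.7282 Y24.1621
G1 X22.7282 Y89.5920
M5
G0 X32.7578 Y139.6307
M3 S494
G1 X107.8269 Y139.6307 F1544
G1 X107.8269 Y77.8640
G1 X32.7578 Y77.8640
G1 X32.7578 Y139.6307
M5
G0 X0.0000 Y0.0000

1 u = 1 mm; y_m = 160.8505 − y.

[1] `<path>` rectangle, #ff0000→score S494 F1544: (77.9169,77.0129) → (151.4667,77.0129) → (151.4667,17.8293) → (77.9169,17.8293) → (77.9169,77.0129) (closed)

[2] `<polygon>` closed polygon, #0000ff→engrave S219 F2726: (18.6615,106.3224) → (10.8875,32.4669) → (104.6532,61.9458) → (22.6346,106.5727) → (18.6615,106.3224) (closed)

[3] `<rect>` rectangle, #ff0000→score S494 F1544: (82.7144,137.8597) → (126.7061,137.8597) → (126.7061,104.7537) → (82.7144,104.7537) → (82.7144,137.8597) (closed)

[4] `<rect>` rectangle, #ff0000→score S494 F1544: (13.0890,126.9643) → (62.1174,126.9643) → (62.1174,103.7669) → (13.0890,103.7669) → (13.0890,126.9643) (closed)

[5] `<polygon>` rectangle, #0000ff→engrave S219 F2726: (22.7282,89.5920) → (87.1002,89.5920) → (87.1002,24.1621) → (22.7282,24.1621) → (22.7282,89.5920) (closed)

[6] `<path>` rectangle, #ff0000→score S494 F1544: (32.7578,139.6307) → (107.8269,139.6307) → (107.8269,77.8640) → (32.7578,77.8640) → (32.7578,139.6307) (closed)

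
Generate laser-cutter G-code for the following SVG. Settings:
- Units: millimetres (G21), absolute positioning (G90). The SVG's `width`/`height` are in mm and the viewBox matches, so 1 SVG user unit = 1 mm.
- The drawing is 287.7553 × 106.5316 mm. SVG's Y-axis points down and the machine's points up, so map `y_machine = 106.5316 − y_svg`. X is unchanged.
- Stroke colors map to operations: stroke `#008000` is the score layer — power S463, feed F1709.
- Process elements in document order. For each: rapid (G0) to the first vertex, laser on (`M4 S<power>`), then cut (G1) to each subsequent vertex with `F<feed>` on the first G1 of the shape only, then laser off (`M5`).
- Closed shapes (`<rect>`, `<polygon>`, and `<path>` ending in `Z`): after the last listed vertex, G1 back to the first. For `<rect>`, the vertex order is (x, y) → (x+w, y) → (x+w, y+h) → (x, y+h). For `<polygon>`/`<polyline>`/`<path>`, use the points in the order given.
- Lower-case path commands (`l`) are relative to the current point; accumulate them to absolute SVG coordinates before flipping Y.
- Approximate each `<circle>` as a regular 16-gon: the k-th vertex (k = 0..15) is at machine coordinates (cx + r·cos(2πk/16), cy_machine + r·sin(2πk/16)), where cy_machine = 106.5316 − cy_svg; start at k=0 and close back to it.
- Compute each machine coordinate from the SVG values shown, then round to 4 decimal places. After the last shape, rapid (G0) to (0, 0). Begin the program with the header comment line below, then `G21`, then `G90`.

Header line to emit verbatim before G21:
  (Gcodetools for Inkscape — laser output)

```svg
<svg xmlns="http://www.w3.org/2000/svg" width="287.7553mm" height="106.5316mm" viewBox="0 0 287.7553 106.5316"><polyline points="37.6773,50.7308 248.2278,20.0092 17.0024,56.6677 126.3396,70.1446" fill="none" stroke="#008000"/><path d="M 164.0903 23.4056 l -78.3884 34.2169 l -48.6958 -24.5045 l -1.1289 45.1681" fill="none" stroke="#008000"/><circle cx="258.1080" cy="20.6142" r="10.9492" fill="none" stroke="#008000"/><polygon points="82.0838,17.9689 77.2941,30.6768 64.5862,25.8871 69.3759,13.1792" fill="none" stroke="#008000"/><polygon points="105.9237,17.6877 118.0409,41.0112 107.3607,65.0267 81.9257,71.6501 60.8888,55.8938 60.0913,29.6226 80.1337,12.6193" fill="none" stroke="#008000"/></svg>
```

(Gcodetools for Inkscape — laser output)
G21
G90
G0 X37.6773 Y55.8008
M4 S463
G1 X248.2278 Y86.5224 F1709
G1 X17.0024 Y49.8639
G1 X126.3396 Y36.3870
M5
G0 X164.0903 Y83.1260
M4 S463
G1 X85.7019 Y48.9091 F1709
G1 X37.0061 Y73.4136
G1 X35.8772 Y28.2455
M5
G0 X269.0572 Y85.9174
M4 S463
G1 X268.2237 Y90.1075 F1709
G1 X265.8503 Y93.6597
G1 X262.2981 Y96.0331
G1 X258.1080 Y96.8666
G1 X253.9179 Y96.0331
G1 X250.3657 Y93.6597
G1 X247.9923 Y90.1075
G1 X247.1588 Y85.9174
G1 X247.9923 Y81.7273
G1 X250.3657 Y78.1751
G1 X253.9179 Y75.8017
G1 X258.1080 Y74.9682
G1 X262.2981 Y75.8017
G1 X265.8503 Y78.1751
G1 X268.2237 Y81.7273
G1 X269.0572 Y85.9174
M5
G0 X82.0838 Y88.5627
M4 S463
G1 X77.2941 Y75.8548 F1709
G1 X64.5862 Y80.6445
G1 X69.3759 Y93.3524
G1 X82.0838 Y88.5627
M5
G0 X105.9237 Y88.8439
M4 S463
G1 X118.0409 Y65.5204 F1709
G1 X107.3607 Y41.5049
G1 X81.9257 Y34.8815
G1 X60.8888 Y50.6378
G1 X60.0913 Y76.9090
G1 X80.1337 Y93.9123
G1 X105.9237 Y88.8439
M5
G0 X0.0000 Y0.0000

Since the viewBox matches the mm dimensions, user units are millimetres directly. The only transform is the Y-flip y_m = 106.5316 − y_svg.

Shape 1 is a open polyline drawn with `<polyline>`. Its stroke #008000 means score at S463, F1709. After flipping Y the toolpath is (37.6773,55.8008) → (248.2278,86.5224) → (17.0024,49.8639) → (126.3396,36.3870).

Shape 2 is a open polyline drawn with `<path>`. Its stroke #008000 means score at S463, F1709. After flipping Y the toolpath is (164.0903,83.1260) → (85.7019,48.9091) → (37.0061,73.4136) → (35.8772,28.2455).

Shape 3 is a circle drawn with `<circle>`. Its stroke #008000 means score at S463, F1709. After flipping Y the toolpath is (269.0572,85.9174) → (268.2237,90.1075) → (265.8503,93.6597) → (262.2981,96.0331) → (258.1080,96.8666) → (253.9179,96.0331) → (250.3657,93.6597) → (247.9923,90.1075) → (247.1588,85.9174) → (247.9923,81.7273) → (250.3657,78.1751) → (253.9179,75.8017) → (258.1080,74.9682) → (262.2981,75.8017) → (265.8503,78.1751) → (268.2237,81.7273) → (269.0572,85.9174), returning to the start.

Shape 4 is a regular polygon drawn with `<polygon>`. Its stroke #008000 means score at S463, F1709. After flipping Y the toolpath is (82.0838,88.5627) → (77.2941,75.8548) → (64.5862,80.6445) → (69.3759,93.3524) → (82.0838,88.5627), returning to the start.

Shape 5 is a regular polygon drawn with `<polygon>`. Its stroke #008000 means score at S463, F1709. After flipping Y the toolpath is (105.9237,88.8439) → (118.0409,65.5204) → (107.3607,41.5049) → (81.9257,34.8815) → (60.8888,50.6378) → (60.0913,76.9090) → (80.1337,93.9123) → (105.9237,88.8439), returning to the start.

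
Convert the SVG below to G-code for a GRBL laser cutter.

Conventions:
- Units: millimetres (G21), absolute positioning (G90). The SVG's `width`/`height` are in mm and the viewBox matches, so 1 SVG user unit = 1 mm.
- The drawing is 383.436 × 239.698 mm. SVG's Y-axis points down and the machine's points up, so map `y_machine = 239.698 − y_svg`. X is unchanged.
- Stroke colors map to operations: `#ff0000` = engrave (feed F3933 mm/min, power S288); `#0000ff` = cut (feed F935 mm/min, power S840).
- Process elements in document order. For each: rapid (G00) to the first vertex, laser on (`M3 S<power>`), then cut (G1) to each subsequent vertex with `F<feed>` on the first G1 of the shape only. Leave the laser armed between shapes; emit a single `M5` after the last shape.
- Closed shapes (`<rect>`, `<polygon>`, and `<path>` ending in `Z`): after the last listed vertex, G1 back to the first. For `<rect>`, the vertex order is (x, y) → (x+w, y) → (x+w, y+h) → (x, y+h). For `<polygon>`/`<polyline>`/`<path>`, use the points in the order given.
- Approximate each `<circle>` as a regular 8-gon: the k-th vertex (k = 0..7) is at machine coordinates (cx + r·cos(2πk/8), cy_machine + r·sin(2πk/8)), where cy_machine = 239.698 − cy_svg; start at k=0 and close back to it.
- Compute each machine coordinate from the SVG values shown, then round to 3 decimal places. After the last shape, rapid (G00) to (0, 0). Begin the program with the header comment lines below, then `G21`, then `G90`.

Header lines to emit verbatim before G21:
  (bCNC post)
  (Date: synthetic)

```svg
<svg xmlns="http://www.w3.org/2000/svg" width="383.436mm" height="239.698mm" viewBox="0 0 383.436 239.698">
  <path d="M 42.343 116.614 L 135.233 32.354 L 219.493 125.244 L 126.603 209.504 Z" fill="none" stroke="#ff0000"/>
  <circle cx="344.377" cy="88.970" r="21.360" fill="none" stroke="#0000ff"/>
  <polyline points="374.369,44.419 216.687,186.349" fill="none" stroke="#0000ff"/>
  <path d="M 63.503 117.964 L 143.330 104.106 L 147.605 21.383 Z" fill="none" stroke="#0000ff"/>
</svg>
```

(bCNC post)
(Date: synthetic)
G21
G90
G00 X42.343 Y123.084
M3 S288
G1 X135.233 Y207.344 F3933
G1 X219.493 Y114.454
G1 X126.603 Y30.194
G1 X42.343 Y123.084
G00 X365.737 Y150.728
M3 S840
G1 X359.481 Y165.832 F935
G1 X344.377 Y172.088
G1 X329.273 Y165.832
G1 X323.017 Y150.728
G1 X329.273 Y135.624
G1 X344.377 Y129.368
G1 X359.481 Y135.624
G1 X365.737 Y150.728
G00 X374.369 Y195.279
M3 S840
G1 X216.687 Y53.349 F935
G00 X63.503 Y121.734
M3 S840
G1 X143.330 Y135.592 F935
G1 X147.605 Y218.315
G1 X63.503 Y121.734
M5
G00 X0.000 Y0.000

Since the viewBox matches the mm dimensions, user units are millimetres directly. The only transform is the Y-flip y_m = 239.698 − y_svg.

Shape 1 is a regular polygon drawn with `<path>`. Its stroke #ff0000 means engrave at S288, F3933. After flipping Y the toolpath is (42.343,123.084) → (135.233,207.344) → (219.493,114.454) → (126.603,30.194) → (42.343,123.084), returning to the start.

Shape 2 is a circle drawn with `<circle>`. Its stroke #0000ff means cut at S840, F935. After flipping Y the toolpath is (365.737,150.728) → (359.481,165.832) → (344.377,172.088) → (329.273,165.832) → (323.017,150.728) → (329.273,135.624) → (344.377,129.368) → (359.481,135.624) → (365.737,150.728), returning to the start.

Shape 3 is a line segment drawn with `<polyline>`. Its stroke #0000ff means cut at S840, F935. After flipping Y the toolpath is (374.369,195.279) → (216.687,53.349).

Shape 4 is a closed polygon drawn with `<path>`. Its stroke #0000ff means cut at S840, F935. After flipping Y the toolpath is (63.503,121.734) → (143.330,135.592) → (147.605,218.315) → (63.503,121.734), returning to the start.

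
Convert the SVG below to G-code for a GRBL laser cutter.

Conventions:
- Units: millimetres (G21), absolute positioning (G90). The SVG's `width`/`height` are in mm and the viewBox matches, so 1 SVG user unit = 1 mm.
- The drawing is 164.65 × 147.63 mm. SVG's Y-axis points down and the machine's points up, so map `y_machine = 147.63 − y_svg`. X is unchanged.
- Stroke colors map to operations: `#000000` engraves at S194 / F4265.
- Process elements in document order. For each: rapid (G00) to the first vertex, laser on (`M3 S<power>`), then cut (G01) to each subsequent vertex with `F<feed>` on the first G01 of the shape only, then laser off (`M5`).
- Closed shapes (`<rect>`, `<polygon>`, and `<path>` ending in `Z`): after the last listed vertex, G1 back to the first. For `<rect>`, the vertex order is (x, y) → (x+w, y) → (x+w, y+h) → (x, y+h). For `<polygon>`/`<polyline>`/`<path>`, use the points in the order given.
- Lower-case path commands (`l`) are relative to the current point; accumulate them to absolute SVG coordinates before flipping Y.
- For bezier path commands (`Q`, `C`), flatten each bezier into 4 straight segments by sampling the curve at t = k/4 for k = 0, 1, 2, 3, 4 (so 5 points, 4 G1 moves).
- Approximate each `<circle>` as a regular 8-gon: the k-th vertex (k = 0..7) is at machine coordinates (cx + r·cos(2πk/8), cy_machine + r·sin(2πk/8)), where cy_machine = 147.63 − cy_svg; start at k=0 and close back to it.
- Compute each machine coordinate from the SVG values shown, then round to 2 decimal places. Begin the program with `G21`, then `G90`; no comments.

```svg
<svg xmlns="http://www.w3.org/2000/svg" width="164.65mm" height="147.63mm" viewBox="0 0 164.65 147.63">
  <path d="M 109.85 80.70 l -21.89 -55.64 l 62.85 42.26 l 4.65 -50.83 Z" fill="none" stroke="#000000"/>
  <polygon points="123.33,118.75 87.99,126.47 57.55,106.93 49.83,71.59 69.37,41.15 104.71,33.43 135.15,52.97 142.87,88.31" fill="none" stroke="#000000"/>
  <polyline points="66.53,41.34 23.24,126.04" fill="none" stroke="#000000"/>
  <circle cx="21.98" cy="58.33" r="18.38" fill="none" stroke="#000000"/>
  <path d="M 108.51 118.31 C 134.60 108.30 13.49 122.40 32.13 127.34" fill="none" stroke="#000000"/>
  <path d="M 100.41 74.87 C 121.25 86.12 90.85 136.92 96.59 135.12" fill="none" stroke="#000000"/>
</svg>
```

viewBox `0 0 164.65 147.63` with mm width/height → 1 unit = 1 mm. Flip: y_m = 147.63 − y_svg.

**Shape 1** — `<path>` closed polygon, stroke `#000000` → engrave (S194, F4265). Machine vertices: (109.85,66.93) → (87.96,122.57) → (150.81,80.31) → (155.46,131.14) → (109.85,66.93). Closed: final G1 returns to the first vertex.

**Shape 2** — `<polygon>` regular polygon, stroke `#000000` → engrave (S194, F4265). Machine vertices: (123.33,28.88) → (87.99,21.16) → (57.55,40.70) → (49.83,76.04) → (69.37,106.48) → (104.71,114.20) → (135.15,94.66) → (142.87,59.32) → (123.33,28.88). Closed: final G1 returns to the first vertex.

**Shape 3** — `<polyline>` line segment, stroke `#000000` → engrave (S194, F4265). Machine vertices: (66.53,106.29) → (23.24,21.59). Open path.

**Shape 4** — `<circle>` circle, stroke `#000000` → engrave (S194, F4265). Machine vertices: (40.36,89.30) → (34.98,102.30) → (21.98,107.68) → (8.98,102.30) → (3.60,89.30) → (8.98,76.30) → (21.98,70.92) → (34.98,76.30) → (40.36,89.30). Closed: final G1 returns to the first vertex.

**Shape 5** — `<path>` cubic bezier, stroke `#000000` → engrave (S194, F4265). Control points (SVG): P0=(108.51,118.31), P1=(134.60,108.30), P2=(13.49,122.40), P3=(32.13,127.34); sampled at t=k/4. Machine vertices: (108.51,29.32) → (104.96,32.83) → (73.11,30.41) → (39.87,25.19) → (32.13,20.29). Open path.

**Shape 6** — `<path>` cubic bezier, stroke `#000000` → engrave (S194, F4265). Control points (SVG): P0=(100.41,74.87), P1=(121.25,86.12), P2=(90.85,136.92), P3=(96.59,135.12); sampled at t=k/4. Machine vertices: (100.41,72.76) → (107.80,58.35) → (104.16,37.74) → (97.70,19.58) → (96.59,12.51). Open path.

G21
G90
G00 X109.85 Y66.93
M3 S194
G01 X87.96 Y122.57 F4265
G01 X150.81 Y80.31
G01 X155.46 Y131.14
G01 X109.85 Y66.93
M5
G00 X123.33 Y28.88
M3 S194
G01 X87.99 Y21.16 F4265
G01 X57.55 Y40.70
G01 X49.83 Y76.04
G01 X69.37 Y106.48
G01 X104.71 Y114.20
G01 X135.15 Y94.66
G01 X142.87 Y59.32
G01 X123.33 Y28.88
M5
G00 X66.53 Y106.29
M3 S194
G01 X23.24 Y21.59 F4265
M5
G00 X40.36 Y89.30
M3 S194
G01 X34.98 Y102.30 F4265
G01 X21.98 Y107.68
G01 X8.98 Y102.30
G01 X3.60 Y89.30
G01 X8.98 Y76.30
G01 X21.98 Y70.92
G01 X34.98 Y76.30
G01 X40.36 Y89.30
M5
G00 X108.51 Y29.32
M3 S194
G01 X104.96 Y32.83 F4265
G01 X73.11 Y30.41
G01 X39.87 Y25.19
G01 X32.13 Y20.29
M5
G00 X100.41 Y72.76
M3 S194
G01 X107.80 Y58.35 F4265
G01 X104.16 Y37.74
G01 X97.70 Y19.58
G01 X96.59 Y12.51
M5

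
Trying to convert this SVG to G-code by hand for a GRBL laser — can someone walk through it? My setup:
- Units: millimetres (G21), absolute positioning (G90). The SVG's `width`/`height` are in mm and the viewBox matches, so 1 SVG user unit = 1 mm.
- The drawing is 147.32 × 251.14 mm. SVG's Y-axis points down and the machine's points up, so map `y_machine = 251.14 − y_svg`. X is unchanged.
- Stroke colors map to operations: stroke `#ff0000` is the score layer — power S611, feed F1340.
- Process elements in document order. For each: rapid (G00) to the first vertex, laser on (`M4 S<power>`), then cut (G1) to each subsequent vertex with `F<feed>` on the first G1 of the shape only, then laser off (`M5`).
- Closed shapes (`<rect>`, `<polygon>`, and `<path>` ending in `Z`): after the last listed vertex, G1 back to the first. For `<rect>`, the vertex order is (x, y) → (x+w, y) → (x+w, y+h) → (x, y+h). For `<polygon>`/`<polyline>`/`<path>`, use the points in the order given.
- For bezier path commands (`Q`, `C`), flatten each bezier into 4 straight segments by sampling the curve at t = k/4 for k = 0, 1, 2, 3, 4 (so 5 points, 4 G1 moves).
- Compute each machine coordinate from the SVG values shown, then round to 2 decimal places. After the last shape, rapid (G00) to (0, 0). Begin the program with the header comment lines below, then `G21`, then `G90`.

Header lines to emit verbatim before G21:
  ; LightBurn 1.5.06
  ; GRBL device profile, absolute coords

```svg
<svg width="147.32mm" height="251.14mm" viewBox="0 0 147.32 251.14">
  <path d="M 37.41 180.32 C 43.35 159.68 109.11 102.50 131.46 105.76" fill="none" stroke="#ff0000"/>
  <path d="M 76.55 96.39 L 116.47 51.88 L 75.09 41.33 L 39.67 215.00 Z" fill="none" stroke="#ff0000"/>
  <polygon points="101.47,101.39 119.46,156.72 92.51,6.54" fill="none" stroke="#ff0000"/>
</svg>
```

; LightBurn 1.5.06
; GRBL device profile, absolute coords
G21
G90
G00 X37.41 Y70.82
M4 S611
G1 X51.47 Y91.64 F1340
G1 X78.28 Y117.06
G1 X108.17 Y138.01
G1 X131.46 Y145.38
M5
G00 X76.55 Y154.75
M4 S611
G1 X116.47 Y199.26 F1340
G1 X75.09 Y209.81
G1 X39.67 Y36.14
G1 X76.55 Y154.75
M5
G00 X101.47 Y149.75
M4 S611
G1 X119.46 Y94.42 F1340
G1 X92.51 Y244.60
G1 X101.47 Y149.75
M5
G00 X0.00 Y0.00

1 u = 1 mm; y_m = 251.14 − y.

[1] `<path>` cubic bezier, #ff0000→score S611 F1340: (37.41,70.82) → (51.47,91.64) → (78.28,117.06) → (108.17,138.01) → (131.46,145.38)

[2] `<path>` closed polygon, #ff0000→score S611 F1340: (76.55,154.75) → (116.47,199.26) → (75.09,209.81) → (39.67,36.14) → (76.55,154.75) (closed)

[3] `<polygon>` closed polygon, #ff0000→score S611 F1340: (101.47,149.75) → (119.46,94.42) → (92.51,244.60) → (101.47,149.75) (closed)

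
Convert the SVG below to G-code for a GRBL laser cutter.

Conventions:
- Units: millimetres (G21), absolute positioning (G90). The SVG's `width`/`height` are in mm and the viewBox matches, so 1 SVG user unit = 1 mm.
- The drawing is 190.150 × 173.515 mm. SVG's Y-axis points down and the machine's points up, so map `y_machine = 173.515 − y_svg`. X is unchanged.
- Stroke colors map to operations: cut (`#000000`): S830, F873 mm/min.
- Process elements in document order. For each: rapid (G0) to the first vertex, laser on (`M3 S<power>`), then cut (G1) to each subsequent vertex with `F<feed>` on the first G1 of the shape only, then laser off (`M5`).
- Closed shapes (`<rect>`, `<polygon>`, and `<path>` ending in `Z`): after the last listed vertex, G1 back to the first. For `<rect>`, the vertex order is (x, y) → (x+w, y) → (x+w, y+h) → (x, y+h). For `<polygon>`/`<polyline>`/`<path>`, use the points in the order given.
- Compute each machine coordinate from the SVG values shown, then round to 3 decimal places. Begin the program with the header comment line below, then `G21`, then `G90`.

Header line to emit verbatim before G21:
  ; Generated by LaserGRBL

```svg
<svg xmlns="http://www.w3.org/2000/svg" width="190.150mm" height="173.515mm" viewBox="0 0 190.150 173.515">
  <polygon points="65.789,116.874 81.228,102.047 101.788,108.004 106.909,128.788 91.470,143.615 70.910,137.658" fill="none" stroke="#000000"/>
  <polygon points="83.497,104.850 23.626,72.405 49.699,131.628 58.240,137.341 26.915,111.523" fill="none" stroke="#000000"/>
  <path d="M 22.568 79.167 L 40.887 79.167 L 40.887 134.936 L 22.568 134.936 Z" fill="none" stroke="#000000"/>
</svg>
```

; Generated by LaserGRBL
G21
G90
G0 X65.789 Y56.641
M3 S830
G1 X81.228 Y71.468 F873
G1 X101.788 Y65.511
G1 X106.909 Y44.727
G1 X91.470 Y29.900
G1 X70.910 Y35.857
G1 X65.789 Y56.641
M5
G0 X83.497 Y68.665
M3 S830
G1 X23.626 Y101.110 F873
G1 X49.699 Y41.887
G1 X58.240 Y36.174
G1 X26.915 Y61.992
G1 X83.497 Y68.665
M5
G0 X22.568 Y94.348
M3 S830
G1 X40.887 Y94.348 F873
G1 X40.887 Y38.579
G1 X22.568 Y38.579
G1 X22.568 Y94.348
M5

1 u = 1 mm; y_m = 173.515 − y.

[1] `<polygon>` regular polygon, #000000→cut S830 F873: (65.789,56.641) → (81.228,71.468) → (101.788,65.511) → (106.909,44.727) → (91.470,29.900) → (70.910,35.857) → (65.789,56.641) (closed)

[2] `<polygon>` closed polygon, #000000→cut S830 F873: (83.497,68.665) → (23.626,101.110) → (49.699,41.887) → (58.240,36.174) → (26.915,61.992) → (83.497,68.665) (closed)

[3] `<path>` rectangle, #000000→cut S830 F873: (22.568,94.348) → (40.887,94.348) → (40.887,38.579) → (22.568,38.579) → (22.568,94.348) (closed)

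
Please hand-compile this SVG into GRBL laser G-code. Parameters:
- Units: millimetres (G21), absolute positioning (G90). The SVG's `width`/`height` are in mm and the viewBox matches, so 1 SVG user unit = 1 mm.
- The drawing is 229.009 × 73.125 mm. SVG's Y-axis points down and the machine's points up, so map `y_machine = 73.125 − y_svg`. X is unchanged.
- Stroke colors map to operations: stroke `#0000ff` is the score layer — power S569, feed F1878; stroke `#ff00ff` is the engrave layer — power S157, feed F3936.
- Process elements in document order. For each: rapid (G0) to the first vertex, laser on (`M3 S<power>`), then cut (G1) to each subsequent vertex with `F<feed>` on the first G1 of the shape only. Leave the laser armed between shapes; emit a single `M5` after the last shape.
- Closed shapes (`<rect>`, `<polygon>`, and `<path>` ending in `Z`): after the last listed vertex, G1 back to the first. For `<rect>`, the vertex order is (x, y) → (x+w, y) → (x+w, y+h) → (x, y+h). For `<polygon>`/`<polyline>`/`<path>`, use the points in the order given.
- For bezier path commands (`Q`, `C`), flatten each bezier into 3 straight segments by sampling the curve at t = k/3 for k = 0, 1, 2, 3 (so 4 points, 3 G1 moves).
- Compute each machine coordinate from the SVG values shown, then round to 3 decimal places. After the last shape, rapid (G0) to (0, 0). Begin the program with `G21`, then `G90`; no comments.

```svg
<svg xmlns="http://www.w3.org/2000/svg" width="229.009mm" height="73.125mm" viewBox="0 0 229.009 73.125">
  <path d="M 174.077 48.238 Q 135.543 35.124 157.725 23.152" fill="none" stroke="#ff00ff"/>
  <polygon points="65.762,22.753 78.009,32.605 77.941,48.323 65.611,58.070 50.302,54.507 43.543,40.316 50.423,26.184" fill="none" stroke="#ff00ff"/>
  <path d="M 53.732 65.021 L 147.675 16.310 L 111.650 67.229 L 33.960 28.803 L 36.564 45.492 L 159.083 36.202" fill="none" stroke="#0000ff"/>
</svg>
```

Since the viewBox matches the mm dimensions, user units are millimetres directly. The only transform is the Y-flip y_m = 73.125 − y_svg.

Shape 1 is a quadratic bezier drawn with `<path>`. Its stroke #ff00ff means engrave at S157, F3936. After flipping Y the toolpath is (174.077,24.887) → (155.134,33.503) → (149.683,41.865) → (157.725,49.973).

Shape 2 is a regular polygon drawn with `<polygon>`. Its stroke #ff00ff means engrave at S157, F3936. After flipping Y the toolpath is (65.762,50.372) → (78.009,40.520) → (77.941,24.802) → (65.611,15.055) → (50.302,18.618) → (43.543,32.809) → (50.423,46.941) → (65.762,50.372), returning to the start.

Shape 3 is a open polyline drawn with `<path>`. Its stroke #0000ff means score at S569, F1878. After flipping Y the toolpath is (53.732,8.104) → (147.675,56.815) → (111.650,5.896) → (33.960,44.322) → (36.564,27.633) → (159.083,36.923).

G21
G90
G0 X174.077 Y24.887
M3 S157
G1 X155.134 Y33.503 F3936
G1 X149.683 Y41.865
G1 X157.725 Y49.973
G0 X65.762 Y50.372
M3 S157
G1 X78.009 Y40.520 F3936
G1 X77.941 Y24.802
G1 X65.611 Y15.055
G1 X50.302 Y18.618
G1 X43.543 Y32.809
G1 X50.423 Y46.941
G1 X65.762 Y50.372
G0 X53.732 Y8.104
M3 S569
G1 X147.675 Y56.815 F1878
G1 X111.650 Y5.896
G1 X33.960 Y44.322
G1 X36.564 Y27.633
G1 X159.083 Y36.923
M5
G0 X0.000 Y0.000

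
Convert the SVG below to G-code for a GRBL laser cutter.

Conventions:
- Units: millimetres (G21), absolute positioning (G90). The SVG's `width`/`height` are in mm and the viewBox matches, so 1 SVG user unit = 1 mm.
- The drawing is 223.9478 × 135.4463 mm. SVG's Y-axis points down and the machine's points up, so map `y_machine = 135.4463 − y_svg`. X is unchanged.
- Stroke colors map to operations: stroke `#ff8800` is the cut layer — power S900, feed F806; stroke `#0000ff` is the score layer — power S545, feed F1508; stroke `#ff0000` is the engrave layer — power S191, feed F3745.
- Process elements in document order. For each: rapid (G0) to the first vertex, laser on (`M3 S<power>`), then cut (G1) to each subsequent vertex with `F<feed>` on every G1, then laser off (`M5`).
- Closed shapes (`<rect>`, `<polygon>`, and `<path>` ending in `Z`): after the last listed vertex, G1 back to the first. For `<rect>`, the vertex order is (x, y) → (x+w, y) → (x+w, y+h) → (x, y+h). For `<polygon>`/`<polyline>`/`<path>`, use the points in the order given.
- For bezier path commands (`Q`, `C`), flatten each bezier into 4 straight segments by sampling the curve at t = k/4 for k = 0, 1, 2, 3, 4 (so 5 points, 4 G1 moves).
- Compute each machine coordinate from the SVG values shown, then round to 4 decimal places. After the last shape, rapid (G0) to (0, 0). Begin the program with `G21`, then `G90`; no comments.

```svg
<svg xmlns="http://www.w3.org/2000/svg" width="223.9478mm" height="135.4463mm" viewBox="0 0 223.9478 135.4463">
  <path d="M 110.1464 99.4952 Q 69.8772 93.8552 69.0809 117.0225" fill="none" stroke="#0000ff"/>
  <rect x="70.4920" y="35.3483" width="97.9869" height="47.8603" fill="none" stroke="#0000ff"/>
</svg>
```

G21
G90
G0 X110.1464 Y35.9511
M3 S545
G1 X92.4789 Y36.9706 F1508
G1 X79.7454 Y34.3893 F1508
G1 X71.9461 Y28.2070 F1508
G1 X69.0809 Y18.4238 F1508
M5
G0 X70.4920 Y100.0980
M3 S545
G1 X168.4789 Y100.0980 F1508
G1 X168.4789 Y52.2377 F1508
G1 X70.4920 Y52.2377 F1508
G1 X70.4920 Y100.0980 F1508
M5
G0 X0.0000 Y0.0000

viewBox `0 0 223.9478 135.4463` with mm width/height → 1 unit = 1 mm. Flip: y_m = 135.4463 − y_svg.

**Shape 1** — `<path>` quadratic bezier, stroke `#0000ff` → score (S545, F1508). Control points (SVG): P0=(110.1464,99.4952), P1=(69.8772,93.8552), P2=(69.0809,117.0225); sampled at t=k/4. Machine vertices: (110.1464,35.9511) → (92.4789,36.9706) → (79.7454,34.3893) → (71.9461,28.2070) → (69.0809,18.4238). Open path.

**Shape 2** — `<rect>` rectangle, stroke `#0000ff` → score (S545, F1508). Machine vertices: (70.4920,100.0980) → (168.4789,100.0980) → (168.4789,52.2377) → (70.4920,52.2377) → (70.4920,100.0980). Closed: final G1 returns to the first vertex.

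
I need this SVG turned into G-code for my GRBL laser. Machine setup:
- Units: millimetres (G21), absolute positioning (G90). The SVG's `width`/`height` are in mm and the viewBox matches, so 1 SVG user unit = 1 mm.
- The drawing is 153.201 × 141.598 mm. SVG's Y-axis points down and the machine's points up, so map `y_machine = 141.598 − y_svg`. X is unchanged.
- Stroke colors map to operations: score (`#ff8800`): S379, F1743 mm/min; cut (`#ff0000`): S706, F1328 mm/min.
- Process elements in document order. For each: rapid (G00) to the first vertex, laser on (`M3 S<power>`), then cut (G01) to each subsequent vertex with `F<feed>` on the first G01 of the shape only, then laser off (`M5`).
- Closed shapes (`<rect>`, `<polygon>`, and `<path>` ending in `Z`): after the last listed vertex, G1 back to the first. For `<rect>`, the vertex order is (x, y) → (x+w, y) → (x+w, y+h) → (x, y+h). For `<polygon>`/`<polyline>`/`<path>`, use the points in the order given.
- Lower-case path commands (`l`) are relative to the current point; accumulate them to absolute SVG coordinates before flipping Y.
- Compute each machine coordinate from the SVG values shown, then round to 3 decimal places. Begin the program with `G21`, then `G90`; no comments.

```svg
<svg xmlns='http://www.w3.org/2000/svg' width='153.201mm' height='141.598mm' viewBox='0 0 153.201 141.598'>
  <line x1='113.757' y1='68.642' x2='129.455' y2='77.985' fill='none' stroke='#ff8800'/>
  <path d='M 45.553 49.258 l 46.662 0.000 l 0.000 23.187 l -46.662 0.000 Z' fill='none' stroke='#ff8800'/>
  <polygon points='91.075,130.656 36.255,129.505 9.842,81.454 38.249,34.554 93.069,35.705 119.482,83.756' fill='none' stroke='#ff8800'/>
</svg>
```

G21
G90
G00 X113.757 Y72.956
M3 S379
G01 X129.455 Y63.613 F1743
M5
G00 X45.553 Y92.340
M3 S379
G01 X92.215 Y92.340 F1743
G01 X92.215 Y69.153
G01 X45.553 Y69.153
G01 X45.553 Y92.340
M5
G00 X91.075 Y10.942
M3 S379
G01 X36.255 Y12.093 F1743
G01 X9.842 Y60.144
G01 X38.249 Y107.044
G01 X93.069 Y105.893
G01 X119.482 Y57.842
G01 X91.075 Y10.942
M5

1 u = 1 mm; y_m = 141.598 − y.

[1] `<line>` line segment, #ff8800→score S379 F1743: (113.757,72.956) → (129.455,63.613)

[2] `<path>` rectangle, #ff8800→score S379 F1743: (45.553,92.340) → (92.215,92.340) → (92.215,69.153) → (45.553,69.153) → (45.553,92.340) (closed)

[3] `<polygon>` regular polygon, #ff8800→score S379 F1743: (91.075,10.942) → (36.255,12.093) → (9.842,60.144) → (38.249,107.044) → (93.069,105.893) → (119.482,57.842) → (91.075,10.942) (closed)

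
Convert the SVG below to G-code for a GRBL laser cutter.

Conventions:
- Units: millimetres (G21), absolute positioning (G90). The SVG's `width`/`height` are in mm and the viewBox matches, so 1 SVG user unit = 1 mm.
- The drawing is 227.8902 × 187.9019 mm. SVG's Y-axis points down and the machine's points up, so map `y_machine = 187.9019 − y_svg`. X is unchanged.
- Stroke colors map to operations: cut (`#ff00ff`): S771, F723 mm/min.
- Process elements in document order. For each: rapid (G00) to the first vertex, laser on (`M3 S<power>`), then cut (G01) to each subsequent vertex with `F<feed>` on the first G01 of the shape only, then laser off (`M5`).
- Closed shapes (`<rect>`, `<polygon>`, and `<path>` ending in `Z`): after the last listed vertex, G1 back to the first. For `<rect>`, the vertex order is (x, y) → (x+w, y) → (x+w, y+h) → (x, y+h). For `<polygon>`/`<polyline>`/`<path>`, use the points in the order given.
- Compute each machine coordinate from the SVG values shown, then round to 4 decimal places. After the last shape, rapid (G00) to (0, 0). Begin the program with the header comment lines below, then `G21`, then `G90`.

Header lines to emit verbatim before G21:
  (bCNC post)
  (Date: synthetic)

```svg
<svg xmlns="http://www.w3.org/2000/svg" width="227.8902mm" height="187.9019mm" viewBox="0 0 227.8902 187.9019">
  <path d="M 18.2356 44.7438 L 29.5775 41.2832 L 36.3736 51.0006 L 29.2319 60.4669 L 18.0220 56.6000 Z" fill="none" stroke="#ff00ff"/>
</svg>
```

Since the viewBox matches the mm dimensions, user units are millimetres directly. The only transform is the Y-flip y_m = 187.9019 − y_svg.

Shape 1 is a regular polygon drawn with `<path>`. Its stroke #ff00ff means cut at S771, F723. After flipping Y the toolpath is (18.2356,143.1581) → (29.5775,146.6187) → (36.3736,136.9013) → (29.2319,127.4350) → (18.0220,131.3019) → (18.2356,143.1581), returning to the start.

(bCNC post)
(Date: synthetic)
G21
G90
G00 X18.2356 Y143.1581
M3 S771
G01 X29.5775 Y146.6187 F723
G01 X36.3736 Y136.9013
G01 X29.2319 Y127.4350
G01 X18.0220 Y131.3019
G01 X18.2356 Y143.1581
M5
G00 X0.0000 Y0.0000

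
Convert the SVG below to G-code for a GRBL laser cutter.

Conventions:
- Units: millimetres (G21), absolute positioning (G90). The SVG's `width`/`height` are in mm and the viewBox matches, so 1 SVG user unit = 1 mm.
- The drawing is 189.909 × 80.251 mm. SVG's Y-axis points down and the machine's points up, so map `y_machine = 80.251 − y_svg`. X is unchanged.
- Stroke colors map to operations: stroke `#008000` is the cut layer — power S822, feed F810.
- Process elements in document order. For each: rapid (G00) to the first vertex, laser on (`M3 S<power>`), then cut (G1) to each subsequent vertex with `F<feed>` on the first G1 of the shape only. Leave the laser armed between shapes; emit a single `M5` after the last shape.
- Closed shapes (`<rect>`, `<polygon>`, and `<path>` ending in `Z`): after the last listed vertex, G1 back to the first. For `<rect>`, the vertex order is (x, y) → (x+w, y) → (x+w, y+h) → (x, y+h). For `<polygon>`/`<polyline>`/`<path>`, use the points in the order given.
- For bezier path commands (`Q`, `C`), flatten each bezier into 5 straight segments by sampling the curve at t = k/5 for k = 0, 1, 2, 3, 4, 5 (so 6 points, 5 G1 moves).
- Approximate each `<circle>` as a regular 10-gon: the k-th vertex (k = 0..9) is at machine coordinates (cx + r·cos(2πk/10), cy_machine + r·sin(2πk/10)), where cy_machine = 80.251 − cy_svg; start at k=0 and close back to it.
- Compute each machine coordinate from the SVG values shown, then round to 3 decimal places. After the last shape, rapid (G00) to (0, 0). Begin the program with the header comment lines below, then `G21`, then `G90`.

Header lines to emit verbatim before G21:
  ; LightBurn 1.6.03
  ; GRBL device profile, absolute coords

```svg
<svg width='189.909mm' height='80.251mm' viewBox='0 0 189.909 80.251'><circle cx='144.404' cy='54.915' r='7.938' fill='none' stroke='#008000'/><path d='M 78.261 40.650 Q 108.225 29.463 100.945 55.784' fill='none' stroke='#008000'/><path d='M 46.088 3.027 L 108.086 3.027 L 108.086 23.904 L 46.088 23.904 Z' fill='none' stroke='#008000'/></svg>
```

1 u = 1 mm; y_m = 80.251 − y.

[1] `<circle>` circle, #008000→cut S822 F810: (152.342,25.336) → (150.826,30.002) → (146.857,32.885) → (141.951,32.885) → (137.982,30.002) → (136.466,25.336) → (137.982,20.670) → (141.951,17.787) → (146.857,17.787) → (150.826,20.670) → (152.342,25.336) (closed)

[2] `<path>` quadratic bezier, #008000→cut S822 F810: (78.261,39.601) → (88.757,42.575) → (96.273,42.549) → (100.810,39.523) → (102.367,33.495) → (100.945,24.467)

[3] `<path>` rectangle, #008000→cut S822 F810: (46.088,77.224) → (108.086,77.224) → (108.086,56.347) → (46.088,56.347) → (46.088,77.224) (closed)

; LightBurn 1.6.03
; GRBL device profile, absolute coords
G21
G90
G00 X152.342 Y25.336
M3 S822
G1 X150.826 Y30.002 F810
G1 X146.857 Y32.885
G1 X141.951 Y32.885
G1 X137.982 Y30.002
G1 X136.466 Y25.336
G1 X137.982 Y20.670
G1 X141.951 Y17.787
G1 X146.857 Y17.787
G1 X150.826 Y20.670
G1 X152.342 Y25.336
G00 X78.261 Y39.601
M3 S822
G1 X88.757 Y42.575 F810
G1 X96.273 Y42.549
G1 X100.810 Y39.523
G1 X102.367 Y33.495
G1 X100.945 Y24.467
G00 X46.088 Y77.224
M3 S822
G1 X108.086 Y77.224 F810
G1 X108.086 Y56.347
G1 X46.088 Y56.347
G1 X46.088 Y77.224
M5
G00 X0.000 Y0.000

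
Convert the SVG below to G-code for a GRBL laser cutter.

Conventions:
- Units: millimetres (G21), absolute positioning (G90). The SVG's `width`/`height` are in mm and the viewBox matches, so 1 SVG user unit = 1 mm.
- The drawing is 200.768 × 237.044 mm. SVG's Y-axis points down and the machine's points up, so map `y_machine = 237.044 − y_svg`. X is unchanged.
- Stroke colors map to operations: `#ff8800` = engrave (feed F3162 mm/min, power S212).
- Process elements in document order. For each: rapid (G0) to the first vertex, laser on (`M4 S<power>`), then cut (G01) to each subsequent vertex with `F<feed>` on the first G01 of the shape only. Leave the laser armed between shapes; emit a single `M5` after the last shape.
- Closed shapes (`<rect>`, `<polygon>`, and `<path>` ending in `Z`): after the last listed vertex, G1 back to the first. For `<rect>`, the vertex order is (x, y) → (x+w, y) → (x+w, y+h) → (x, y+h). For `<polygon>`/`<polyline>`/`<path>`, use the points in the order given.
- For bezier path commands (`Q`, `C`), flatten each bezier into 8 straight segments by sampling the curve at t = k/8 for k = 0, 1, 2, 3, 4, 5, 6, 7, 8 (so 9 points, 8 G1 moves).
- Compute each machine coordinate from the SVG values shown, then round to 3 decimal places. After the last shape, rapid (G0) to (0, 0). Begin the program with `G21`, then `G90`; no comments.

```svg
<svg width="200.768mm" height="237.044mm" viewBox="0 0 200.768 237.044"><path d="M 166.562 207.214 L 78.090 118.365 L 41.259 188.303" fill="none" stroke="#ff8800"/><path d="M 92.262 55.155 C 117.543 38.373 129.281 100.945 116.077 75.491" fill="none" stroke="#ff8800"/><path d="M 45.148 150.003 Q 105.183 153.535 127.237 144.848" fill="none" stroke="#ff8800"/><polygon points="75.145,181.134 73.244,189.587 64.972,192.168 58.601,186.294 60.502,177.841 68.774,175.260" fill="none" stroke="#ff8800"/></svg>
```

1 u = 1 mm; y_m = 237.044 − y.

[1] `<path>` open polyline, #ff8800→engrave S212 F3162: (166.562,29.830) → (78.090,118.679) → (41.259,48.741)

[2] `<path>` cubic bezier, #ff8800→engrave S212 F3162: (92.262,181.889) → (101.085,184.789) → (108.505,182.212) → (114.389,176.118) → (118.601,168.469) → (121.010,161.227) → (121.481,156.352) → (119.882,155.807) → (116.077,161.553)

[3] `<path>` quadratic bezier, #ff8800→engrave S212 F3162: (45.148,87.041) → (59.563,86.349) → (72.792,86.039) → (84.833,86.110) → (95.688,86.564) → (105.355,87.399) → (113.836,88.616) → (121.130,90.215) → (127.237,92.196)

[4] `<polygon>` regular polygon, #ff8800→engrave S212 F3162: (75.145,55.910) → (73.244,47.457) → (64.972,44.876) → (58.601,50.750) → (60.502,59.203) → (68.774,61.784) → (75.145,55.910) (closed)

G21
G90
G0 X166.562 Y29.830
M4 S212
G01 X78.090 Y118.679 F3162
G01 X41.259 Y48.741
G0 X92.262 Y181.889
M4 S212
G01 X101.085 Y184.789 F3162
G01 X108.505 Y182.212
G01 X114.389 Y176.118
G01 X118.601 Y168.469
G01 X121.010 Y161.227
G01 X121.481 Y156.352
G01 X119.882 Y155.807
G01 X116.077 Y161.553
G0 X45.148 Y87.041
M4 S212
G01 X59.563 Y86.349 F3162
G01 X72.792 Y86.039
G01 X84.833 Y86.110
G01 X95.688 Y86.564
G01 X105.355 Y87.399
G01 X113.836 Y88.616
G01 X121.130 Y90.215
G01 X127.237 Y92.196
G0 X75.145 Y55.910
M4 S212
G01 X73.244 Y47.457 F3162
G01 X64.972 Y44.876
G01 X58.601 Y50.750
G01 X60.502 Y59.203
G01 X68.774 Y61.784
G01 X75.145 Y55.910
M5
G0 X0.000 Y0.000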